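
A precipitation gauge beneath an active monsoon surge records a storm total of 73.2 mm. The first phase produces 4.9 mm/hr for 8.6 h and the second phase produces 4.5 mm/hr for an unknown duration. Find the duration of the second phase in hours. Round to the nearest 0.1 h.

duration ≈ 6.9 h

Known phases: 4.9 × 8.6 = 42.14 mm.
Remaining depth = 73.2 − 42.14 = 31.06 mm.
Duration = 31.06 / 4.5 = 6.9 h.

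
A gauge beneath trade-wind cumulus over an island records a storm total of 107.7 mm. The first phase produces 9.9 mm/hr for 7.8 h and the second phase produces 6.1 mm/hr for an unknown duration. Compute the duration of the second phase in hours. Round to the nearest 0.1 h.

duration ≈ 5.0 h

Known phases: 9.9 × 7.8 = 77.22 mm.
Remaining depth = 107.7 − 77.22 = 30.48 mm.
Duration = 30.48 / 6.1 = 5.0 h.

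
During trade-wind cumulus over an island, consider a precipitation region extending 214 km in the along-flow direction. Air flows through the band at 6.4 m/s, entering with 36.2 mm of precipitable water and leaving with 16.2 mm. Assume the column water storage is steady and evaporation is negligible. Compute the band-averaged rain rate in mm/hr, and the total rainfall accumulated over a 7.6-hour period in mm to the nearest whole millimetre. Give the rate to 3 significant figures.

R ≈ 2.15 mm/hr; total ≈ 16 mm

Column moisture flux per unit crosswind length is F = V × PW.
Inflow: F_in = 6.4 × 36.2 = 231.68 mm·m/s
Outflow: F_out = 6.4 × 16.2 = 103.68 mm·m/s
Steady-state rate R = (F_in − F_out)/L = (231.68 − 103.68) / 214000 m = 5.981e-04 mm/s.
R = 5.981e-04 × 3600 = 2.15 mm/hr.
Over 7.6 h: total = 2.15 × 7.6 = 16.34 ≈ 16 mm.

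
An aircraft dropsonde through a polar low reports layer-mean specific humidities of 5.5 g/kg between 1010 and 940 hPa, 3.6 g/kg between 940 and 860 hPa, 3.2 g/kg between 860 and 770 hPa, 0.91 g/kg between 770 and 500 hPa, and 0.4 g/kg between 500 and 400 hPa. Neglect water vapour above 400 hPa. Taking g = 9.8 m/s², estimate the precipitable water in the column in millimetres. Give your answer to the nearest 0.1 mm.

Precipitable water is the column-integrated vapour mass per unit area: PW = (1/g) Σ q̄ Δp, with q in kg/kg and Δp in Pa (1 kg/m² of water = 1 mm).
Layer 1010–940 hPa: Δp = 70 hPa = 7000 Pa, q̄ = 0.0055 kg/kg → 0.0055 × 7000 / 9.8 = 3.93 mm
Layer 940–860 hPa: Δp = 80 hPa = 8000 Pa, q̄ = 0.0036 kg/kg → 0.0036 × 8000 / 9.8 = 2.94 mm
Layer 860–770 hPa: Δp = 90 hPa = 9000 Pa, q̄ = 0.0032 kg/kg → 0.0032 × 9000 / 9.8 = 2.94 mm
Layer 770–500 hPa: Δp = 270 hPa = 27000 Pa, q̄ = 0.00091 kg/kg → 0.00091 × 27000 / 9.8 = 2.51 mm
Layer 500–400 hPa: Δp = 100 hPa = 10000 Pa, q̄ = 0.0004 kg/kg → 0.0004 × 10000 / 9.8 = 0.41 mm
PW = 3.93 + 2.94 + 2.94 + 2.51 + 0.41 = 12.73 ≈ 12.7 mm.

PW ≈ 12.7 mm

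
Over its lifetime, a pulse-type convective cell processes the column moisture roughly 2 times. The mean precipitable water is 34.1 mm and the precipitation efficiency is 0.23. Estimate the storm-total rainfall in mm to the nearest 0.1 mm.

rainfall ≈ 15.7 mm

Each cycle deposits ε × PW = 0.23 × 34.1 = 7.843 mm.
Over 2 cycles: 2 × 7.843 = 15.7 mm.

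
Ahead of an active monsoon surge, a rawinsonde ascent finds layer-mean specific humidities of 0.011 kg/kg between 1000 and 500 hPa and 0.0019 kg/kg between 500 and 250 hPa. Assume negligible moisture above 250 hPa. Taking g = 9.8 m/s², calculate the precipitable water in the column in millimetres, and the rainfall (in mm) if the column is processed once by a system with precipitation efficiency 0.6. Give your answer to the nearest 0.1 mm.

Precipitable water is the column-integrated vapour mass per unit area: PW = (1/g) Σ q̄ Δp, with q in kg/kg and Δp in Pa (1 kg/m² of water = 1 mm).
Layer 1000–500 hPa: Δp = 500 hPa = 50000 Pa, q̄ = 0.011 kg/kg → 0.011 × 50000 / 9.8 = 56.12 mm
Layer 500–250 hPa: Δp = 250 hPa = 25000 Pa, q̄ = 0.0019 kg/kg → 0.0019 × 25000 / 9.8 = 4.85 mm
PW = 56.12 + 4.85 = 60.97 ≈ 61.0 mm.
Rainfall = ε × PW = 0.6 × 61.0 = 36.6 mm.

PW ≈ 61.0 mm; rainfall ≈ 36.6 mm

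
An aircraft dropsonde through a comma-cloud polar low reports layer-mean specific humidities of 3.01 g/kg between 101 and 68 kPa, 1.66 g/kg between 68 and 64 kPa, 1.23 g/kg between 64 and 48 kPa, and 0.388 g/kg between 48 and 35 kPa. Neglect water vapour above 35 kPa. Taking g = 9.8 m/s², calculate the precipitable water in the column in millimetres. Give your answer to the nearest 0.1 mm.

Precipitable water is the column-integrated vapour mass per unit area: PW = (1/g) Σ q̄ Δp, with q in kg/kg and Δp in Pa (1 kg/m² of water = 1 mm).
Layer 101–68 kPa: Δp = 330 hPa = 33000 Pa, q̄ = 0.00301 kg/kg → 0.00301 × 33000 / 9.8 = 10.14 mm
Layer 68–64 kPa: Δp = 40 hPa = 4000 Pa, q̄ = 0.00166 kg/kg → 0.00166 × 4000 / 9.8 = 0.68 mm
Layer 64–48 kPa: Δp = 160 hPa = 16000 Pa, q̄ = 0.00123 kg/kg → 0.00123 × 16000 / 9.8 = 2.01 mm
Layer 48–35 kPa: Δp = 130 hPa = 13000 Pa, q̄ = 0.000388 kg/kg → 0.000388 × 13000 / 9.8 = 0.51 mm
PW = 10.14 + 0.68 + 2.01 + 0.51 = 13.34 ≈ 13.3 mm.

PW ≈ 13.3 mm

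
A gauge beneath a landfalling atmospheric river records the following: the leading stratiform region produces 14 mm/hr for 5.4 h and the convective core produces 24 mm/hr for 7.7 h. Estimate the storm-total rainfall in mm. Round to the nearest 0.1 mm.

total ≈ 260.4 mm

Total = Σ Rᵢ Δtᵢ = 14 × 5.4 + 24 × 7.7
      = 75.6 + 184.8 = 260.4 mm.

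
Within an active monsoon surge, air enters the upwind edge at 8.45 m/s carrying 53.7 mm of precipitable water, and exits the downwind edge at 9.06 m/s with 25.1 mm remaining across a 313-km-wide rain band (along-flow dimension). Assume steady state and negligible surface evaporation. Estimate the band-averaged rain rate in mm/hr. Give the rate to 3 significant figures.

R ≈ 2.60 mm/hr

Column moisture flux per unit crosswind length is F = V × PW.
Inflow: F_in = 8.45 × 53.7 = 453.765 mm·m/s
Outflow: F_out = 9.06 × 25.1 = 227.406 mm·m/s
Steady-state rate R = (F_in − F_out)/L = (453.765 − 227.406) / 313000 m = 7.232e-04 mm/s.
R = 7.232e-04 × 3600 = 2.60 mm/hr.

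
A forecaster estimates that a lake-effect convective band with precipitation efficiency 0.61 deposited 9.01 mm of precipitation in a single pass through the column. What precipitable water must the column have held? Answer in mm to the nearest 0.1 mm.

PW = precipitation / ε = 9.01 / 0.61 = 14.8 mm.

PW ≈ 14.8 mm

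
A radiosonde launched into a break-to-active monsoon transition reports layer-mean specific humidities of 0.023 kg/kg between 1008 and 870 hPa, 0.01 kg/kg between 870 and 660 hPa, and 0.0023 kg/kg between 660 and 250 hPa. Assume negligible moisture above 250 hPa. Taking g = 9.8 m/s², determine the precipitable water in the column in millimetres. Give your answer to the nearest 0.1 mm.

Precipitable water is the column-integrated vapour mass per unit area: PW = (1/g) Σ q̄ Δp, with q in kg/kg and Δp in Pa (1 kg/m² of water = 1 mm).
Layer 1008–870 hPa: Δp = 138 hPa = 13800 Pa, q̄ = 0.023 kg/kg → 0.023 × 13800 / 9.8 = 32.39 mm
Layer 870–660 hPa: Δp = 210 hPa = 21000 Pa, q̄ = 0.01 kg/kg → 0.01 × 21000 / 9.8 = 21.43 mm
Layer 660–250 hPa: Δp = 410 hPa = 41000 Pa, q̄ = 0.0023 kg/kg → 0.0023 × 41000 / 9.8 = 9.62 mm
PW = 32.39 + 21.43 + 9.62 = 63.44 ≈ 63.4 mm.

PW ≈ 63.4 mm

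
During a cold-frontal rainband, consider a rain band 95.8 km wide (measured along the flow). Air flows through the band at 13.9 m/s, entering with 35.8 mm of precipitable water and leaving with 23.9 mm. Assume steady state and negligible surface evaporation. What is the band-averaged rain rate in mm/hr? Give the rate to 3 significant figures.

Column moisture flux per unit crosswind length is F = V × PW.
Inflow: F_in = 13.9 × 35.8 = 497.62 mm·m/s
Outflow: F_out = 13.9 × 23.9 = 332.21 mm·m/s
Steady-state rate R = (F_in − F_out)/L = (497.62 − 332.21) / 95800 m = 1.727e-03 mm/s.
R = 1.727e-03 × 3600 = 6.22 mm/hr.

R ≈ 6.22 mm/hr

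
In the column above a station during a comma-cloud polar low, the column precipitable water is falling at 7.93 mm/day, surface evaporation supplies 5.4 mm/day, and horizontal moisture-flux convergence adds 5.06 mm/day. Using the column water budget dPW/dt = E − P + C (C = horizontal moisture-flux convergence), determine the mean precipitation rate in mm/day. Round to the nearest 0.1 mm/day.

dPW/dt = -7.93 mm/day.
P = E + C − dPW/dt = 5.4 + (5.06) − (-7.93) = 18.4 mm/day.

P ≈ 18.4 mm/day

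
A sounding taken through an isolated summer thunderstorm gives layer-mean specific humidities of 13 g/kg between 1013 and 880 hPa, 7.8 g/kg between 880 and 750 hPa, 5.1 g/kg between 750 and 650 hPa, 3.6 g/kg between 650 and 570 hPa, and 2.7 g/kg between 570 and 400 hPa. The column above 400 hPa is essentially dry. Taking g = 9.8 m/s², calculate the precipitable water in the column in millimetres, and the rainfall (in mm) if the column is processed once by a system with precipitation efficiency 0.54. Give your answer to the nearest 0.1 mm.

PW ≈ 40.8 mm; rainfall ≈ 22.0 mm

Precipitable water is the column-integrated vapour mass per unit area: PW = (1/g) Σ q̄ Δp, with q in kg/kg and Δp in Pa (1 kg/m² of water = 1 mm).
Layer 1013–880 hPa: Δp = 133 hPa = 13300 Pa, q̄ = 0.013 kg/kg → 0.013 × 13300 / 9.8 = 17.64 mm
Layer 880–750 hPa: Δp = 130 hPa = 13000 Pa, q̄ = 0.0078 kg/kg → 0.0078 × 13000 / 9.8 = 10.35 mm
Layer 750–650 hPa: Δp = 100 hPa = 10000 Pa, q̄ = 0.0051 kg/kg → 0.0051 × 10000 / 9.8 = 5.20 mm
Layer 650–570 hPa: Δp = 80 hPa = 8000 Pa, q̄ = 0.0036 kg/kg → 0.0036 × 8000 / 9.8 = 2.94 mm
Layer 570–400 hPa: Δp = 170 hPa = 17000 Pa, q̄ = 0.0027 kg/kg → 0.0027 × 17000 / 9.8 = 4.68 mm
PW = 17.64 + 10.35 + 5.20 + 2.94 + 4.68 = 40.81 ≈ 40.8 mm.
Rainfall = ε × PW = 0.54 × 40.8 = 22.0 mm.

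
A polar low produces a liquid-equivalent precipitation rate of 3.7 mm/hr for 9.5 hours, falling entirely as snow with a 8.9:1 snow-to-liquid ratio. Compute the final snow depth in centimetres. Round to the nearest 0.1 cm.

snow depth ≈ 31.3 cm

Liquid-equivalent depth = 3.7 × 9.5 = 35.15 mm.
Snow depth = 35.15 mm × 8.9 = 312.835 mm = 31.3 cm.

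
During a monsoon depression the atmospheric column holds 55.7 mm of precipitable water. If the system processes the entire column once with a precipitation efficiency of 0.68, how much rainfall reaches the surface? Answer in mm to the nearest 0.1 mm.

rainfall ≈ 37.9 mm

Rainfall = ε × PW = 0.68 × 55.7 = 37.9 mm.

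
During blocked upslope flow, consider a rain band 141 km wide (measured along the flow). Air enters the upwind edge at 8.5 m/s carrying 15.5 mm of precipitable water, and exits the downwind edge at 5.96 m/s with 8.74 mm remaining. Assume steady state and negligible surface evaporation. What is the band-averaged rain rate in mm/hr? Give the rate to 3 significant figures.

R ≈ 2.03 mm/hr

Column moisture flux per unit crosswind length is F = V × PW.
Inflow: F_in = 8.5 × 15.5 = 131.75 mm·m/s
Outflow: F_out = 5.96 × 8.74 = 52.0904 mm·m/s
Steady-state rate R = (F_in − F_out)/L = (131.75 − 52.0904) / 141000 m = 5.650e-04 mm/s.
R = 5.650e-04 × 3600 = 2.03 mm/hr.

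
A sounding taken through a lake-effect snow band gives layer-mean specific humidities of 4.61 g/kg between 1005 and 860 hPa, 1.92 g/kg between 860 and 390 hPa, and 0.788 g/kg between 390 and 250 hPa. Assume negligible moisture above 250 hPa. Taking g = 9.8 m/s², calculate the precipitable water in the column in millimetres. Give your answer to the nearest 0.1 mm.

PW ≈ 17.2 mm

Precipitable water is the column-integrated vapour mass per unit area: PW = (1/g) Σ q̄ Δp, with q in kg/kg and Δp in Pa (1 kg/m² of water = 1 mm).
Layer 1005–860 hPa: Δp = 145 hPa = 14500 Pa, q̄ = 0.00461 kg/kg → 0.00461 × 14500 / 9.8 = 6.82 mm
Layer 860–390 hPa: Δp = 470 hPa = 47000 Pa, q̄ = 0.00192 kg/kg → 0.00192 × 47000 / 9.8 = 9.21 mm
Layer 390–250 hPa: Δp = 140 hPa = 14000 Pa, q̄ = 0.000788 kg/kg → 0.000788 × 14000 / 9.8 = 1.13 mm
PW = 6.82 + 9.21 + 1.13 = 17.16 ≈ 17.2 mm.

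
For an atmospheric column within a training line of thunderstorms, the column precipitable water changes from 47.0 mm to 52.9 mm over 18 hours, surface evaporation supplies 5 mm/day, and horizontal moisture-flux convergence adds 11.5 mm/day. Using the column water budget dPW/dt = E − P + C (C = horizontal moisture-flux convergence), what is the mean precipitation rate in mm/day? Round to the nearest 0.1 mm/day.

dPW/dt = (52.9 − 47.0) mm / (18/24 day) = +7.867 mm/day.
P = E + C − dPW/dt = 5 + (11.5) − (+7.867) = 8.6 mm/day.

P ≈ 8.6 mm/day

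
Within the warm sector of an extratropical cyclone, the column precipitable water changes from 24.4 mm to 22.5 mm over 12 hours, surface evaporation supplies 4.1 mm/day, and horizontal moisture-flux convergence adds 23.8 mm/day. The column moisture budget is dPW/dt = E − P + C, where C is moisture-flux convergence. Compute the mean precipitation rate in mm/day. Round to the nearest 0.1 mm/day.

dPW/dt = (22.5 − 24.4) mm / (12/24 day) = -3.800 mm/day.
P = E + C − dPW/dt = 4.1 + (23.8) − (-3.800) = 31.7 mm/day.

P ≈ 31.7 mm/day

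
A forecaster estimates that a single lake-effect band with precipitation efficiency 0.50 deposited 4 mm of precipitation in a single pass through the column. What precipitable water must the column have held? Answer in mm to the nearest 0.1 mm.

PW = precipitation / ε = 4 / 0.50 = 8.0 mm.

PW ≈ 8.0 mm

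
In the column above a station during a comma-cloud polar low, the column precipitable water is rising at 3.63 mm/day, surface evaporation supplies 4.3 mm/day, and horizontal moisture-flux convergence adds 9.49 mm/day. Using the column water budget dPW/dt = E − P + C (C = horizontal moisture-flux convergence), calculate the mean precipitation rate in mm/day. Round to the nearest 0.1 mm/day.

dPW/dt = +3.63 mm/day.
P = E + C − dPW/dt = 4.3 + (9.49) − (+3.63) = 10.2 mm/day.

P ≈ 10.2 mm/day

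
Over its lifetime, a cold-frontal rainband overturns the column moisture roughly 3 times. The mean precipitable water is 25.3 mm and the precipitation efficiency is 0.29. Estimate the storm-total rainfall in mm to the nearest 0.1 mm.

rainfall ≈ 22.0 mm

Each cycle deposits ε × PW = 0.29 × 25.3 = 7.337 mm.
Over 3 cycles: 3 × 7.337 = 22.0 mm.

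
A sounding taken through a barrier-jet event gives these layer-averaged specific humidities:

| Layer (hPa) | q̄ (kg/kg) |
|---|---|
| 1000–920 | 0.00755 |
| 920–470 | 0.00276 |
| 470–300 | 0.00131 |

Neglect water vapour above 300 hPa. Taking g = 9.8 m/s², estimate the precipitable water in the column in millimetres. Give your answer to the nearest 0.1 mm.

PW ≈ 21.1 mm

Precipitable water is the column-integrated vapour mass per unit area: PW = (1/g) Σ q̄ Δp, with q in kg/kg and Δp in Pa (1 kg/m² of water = 1 mm).
Layer 1000–920 hPa: Δp = 80 hPa = 8000 Pa, q̄ = 0.00755 kg/kg → 0.00755 × 8000 / 9.8 = 6.16 mm
Layer 920–470 hPa: Δp = 450 hPa = 45000 Pa, q̄ = 0.00276 kg/kg → 0.00276 × 45000 / 9.8 = 12.67 mm
Layer 470–300 hPa: Δp = 170 hPa = 17000 Pa, q̄ = 0.00131 kg/kg → 0.00131 × 17000 / 9.8 = 2.27 mm
PW = 6.16 + 12.67 + 2.27 = 21.10 ≈ 21.1 mm.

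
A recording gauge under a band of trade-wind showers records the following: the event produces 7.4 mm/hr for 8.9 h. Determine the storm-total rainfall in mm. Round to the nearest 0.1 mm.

Total = Σ Rᵢ Δtᵢ = 7.4 × 8.9
      = 65.86 = 65.9 mm.

total ≈ 65.9 mm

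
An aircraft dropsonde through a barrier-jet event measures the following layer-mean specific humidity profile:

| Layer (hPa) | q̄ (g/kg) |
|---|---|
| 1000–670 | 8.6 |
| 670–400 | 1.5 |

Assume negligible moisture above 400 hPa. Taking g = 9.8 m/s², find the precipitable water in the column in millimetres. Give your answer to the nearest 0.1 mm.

PW ≈ 33.1 mm

Precipitable water is the column-integrated vapour mass per unit area: PW = (1/g) Σ q̄ Δp, with q in kg/kg and Δp in Pa (1 kg/m² of water = 1 mm).
Layer 1000–670 hPa: Δp = 330 hPa = 33000 Pa, q̄ = 0.0086 kg/kg → 0.0086 × 33000 / 9.8 = 28.96 mm
Layer 670–400 hPa: Δp = 270 hPa = 27000 Pa, q̄ = 0.0015 kg/kg → 0.0015 × 27000 / 9.8 = 4.13 mm
PW = 28.96 + 4.13 = 33.09 ≈ 33.1 mm.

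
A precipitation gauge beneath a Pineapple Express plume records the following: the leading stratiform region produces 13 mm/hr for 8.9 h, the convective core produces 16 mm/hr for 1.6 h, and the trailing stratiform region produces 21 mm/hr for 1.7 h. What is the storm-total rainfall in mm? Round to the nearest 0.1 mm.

Total = Σ Rᵢ Δtᵢ = 13 × 8.9 + 16 × 1.6 + 21 × 1.7
      = 115.7 + 25.6 + 35.7 = 177.0 mm.

total ≈ 177.0 mm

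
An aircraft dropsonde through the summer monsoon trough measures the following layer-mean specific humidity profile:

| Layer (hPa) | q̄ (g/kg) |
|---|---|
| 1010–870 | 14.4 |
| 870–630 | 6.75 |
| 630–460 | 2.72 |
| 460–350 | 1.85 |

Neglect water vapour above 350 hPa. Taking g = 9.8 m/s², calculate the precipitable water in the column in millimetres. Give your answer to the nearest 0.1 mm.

Precipitable water is the column-integrated vapour mass per unit area: PW = (1/g) Σ q̄ Δp, with q in kg/kg and Δp in Pa (1 kg/m² of water = 1 mm).
Layer 1010–870 hPa: Δp = 140 hPa = 14000 Pa, q̄ = 0.0144 kg/kg → 0.0144 × 14000 / 9.8 = 20.57 mm
Layer 870–630 hPa: Δp = 240 hPa = 24000 Pa, q̄ = 0.00675 kg/kg → 0.00675 × 24000 / 9.8 = 16.53 mm
Layer 630–460 hPa: Δp = 170 hPa = 17000 Pa, q̄ = 0.00272 kg/kg → 0.00272 × 17000 / 9.8 = 4.72 mm
Layer 460–350 hPa: Δp = 110 hPa = 11000 Pa, q̄ = 0.00185 kg/kg → 0.00185 × 11000 / 9.8 = 2.08 mm
PW = 20.57 + 16.53 + 4.72 + 2.08 = 43.90 ≈ 43.9 mm.

PW ≈ 43.9 mm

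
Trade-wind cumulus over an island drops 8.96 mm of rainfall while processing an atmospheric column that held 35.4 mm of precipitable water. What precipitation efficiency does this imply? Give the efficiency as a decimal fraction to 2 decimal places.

ε = rainfall / PW = 8.96 / 35.4 = 0.25.

ε ≈ 0.25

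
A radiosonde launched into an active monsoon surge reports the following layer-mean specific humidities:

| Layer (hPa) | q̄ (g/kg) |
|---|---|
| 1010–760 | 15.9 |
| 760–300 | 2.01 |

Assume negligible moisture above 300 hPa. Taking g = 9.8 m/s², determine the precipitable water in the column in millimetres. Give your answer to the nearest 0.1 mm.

PW ≈ 50.0 mm

Precipitable water is the column-integrated vapour mass per unit area: PW = (1/g) Σ q̄ Δp, with q in kg/kg and Δp in Pa (1 kg/m² of water = 1 mm).
Layer 1010–760 hPa: Δp = 250 hPa = 25000 Pa, q̄ = 0.0159 kg/kg → 0.0159 × 25000 / 9.8 = 40.56 mm
Layer 760–300 hPa: Δp = 460 hPa = 46000 Pa, q̄ = 0.00201 kg/kg → 0.00201 × 46000 / 9.8 = 9.43 mm
PW = 40.56 + 9.43 = 49.99 ≈ 50.0 mm.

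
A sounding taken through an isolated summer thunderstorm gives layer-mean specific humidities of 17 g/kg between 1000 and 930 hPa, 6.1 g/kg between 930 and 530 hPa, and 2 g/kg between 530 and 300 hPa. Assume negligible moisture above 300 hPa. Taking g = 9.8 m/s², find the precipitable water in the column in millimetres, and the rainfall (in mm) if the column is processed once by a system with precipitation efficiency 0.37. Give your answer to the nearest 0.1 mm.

PW ≈ 41.7 mm; rainfall ≈ 15.4 mm

Precipitable water is the column-integrated vapour mass per unit area: PW = (1/g) Σ q̄ Δp, with q in kg/kg and Δp in Pa (1 kg/m² of water = 1 mm).
Layer 1000–930 hPa: Δp = 70 hPa = 7000 Pa, q̄ = 0.017 kg/kg → 0.017 × 7000 / 9.8 = 12.14 mm
Layer 930–530 hPa: Δp = 400 hPa = 40000 Pa, q̄ = 0.0061 kg/kg → 0.0061 × 40000 / 9.8 = 24.90 mm
Layer 530–300 hPa: Δp = 230 hPa = 23000 Pa, q̄ = 0.002 kg/kg → 0.002 × 23000 / 9.8 = 4.69 mm
PW = 12.14 + 24.90 + 4.69 = 41.73 ≈ 41.7 mm.
Rainfall = ε × PW = 0.37 × 41.7 = 15.4 mm.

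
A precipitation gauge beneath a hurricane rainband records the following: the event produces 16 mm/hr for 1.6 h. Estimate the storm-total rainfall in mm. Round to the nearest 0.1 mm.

Total = Σ Rᵢ Δtᵢ = 16 × 1.6
      = 25.6 = 25.6 mm.

total ≈ 25.6 mm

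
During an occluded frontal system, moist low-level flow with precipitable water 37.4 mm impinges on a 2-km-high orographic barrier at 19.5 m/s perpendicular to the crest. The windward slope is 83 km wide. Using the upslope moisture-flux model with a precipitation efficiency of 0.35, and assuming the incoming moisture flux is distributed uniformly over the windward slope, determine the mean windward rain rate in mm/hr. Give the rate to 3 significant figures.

R ≈ 11.1 mm/hr

Incoming column moisture flux per unit ridge length: F = V × PW = 19.5 × 37.4 = 729.3 mm·m/s.
Spread over the 83 km slope with efficiency ε = 0.35: R = ε·F/W = 0.35 × 729.3 / 83000 m = 3.075e-03 mm/s.
R = 3.075e-03 × 3600 = 11.1 mm/hr.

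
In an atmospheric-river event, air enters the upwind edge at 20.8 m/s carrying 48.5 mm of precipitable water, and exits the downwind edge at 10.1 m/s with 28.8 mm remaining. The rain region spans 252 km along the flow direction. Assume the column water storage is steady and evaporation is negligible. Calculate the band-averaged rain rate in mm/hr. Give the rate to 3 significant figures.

Column moisture flux per unit crosswind length is F = V × PW.
Inflow: F_in = 20.8 × 48.5 = 1008.8 mm·m/s
Outflow: F_out = 10.1 × 28.8 = 290.88 mm·m/s
Steady-state rate R = (F_in − F_out)/L = (1008.8 − 290.88) / 252000 m = 2.849e-03 mm/s.
R = 2.849e-03 × 3600 = 10.3 mm/hr.

R ≈ 10.3 mm/hr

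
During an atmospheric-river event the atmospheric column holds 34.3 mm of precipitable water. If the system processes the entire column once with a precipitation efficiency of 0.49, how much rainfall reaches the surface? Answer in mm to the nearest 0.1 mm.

rainfall ≈ 16.8 mm

Rainfall = ε × PW = 0.49 × 34.3 = 16.8 mm.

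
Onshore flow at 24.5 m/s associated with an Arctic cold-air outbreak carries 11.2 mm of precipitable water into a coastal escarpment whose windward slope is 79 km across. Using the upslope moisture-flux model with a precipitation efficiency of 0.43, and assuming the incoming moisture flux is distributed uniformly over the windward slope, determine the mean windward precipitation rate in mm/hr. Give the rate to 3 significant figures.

R ≈ 5.38 mm/hr

Incoming column moisture flux per unit ridge length: F = V × PW = 24.5 × 11.2 = 274.4 mm·m/s.
Spread over the 79 km slope with efficiency ε = 0.43: R = ε·F/W = 0.43 × 274.4 / 79000 m = 1.494e-03 mm/s.
R = 1.494e-03 × 3600 = 5.38 mm/hr.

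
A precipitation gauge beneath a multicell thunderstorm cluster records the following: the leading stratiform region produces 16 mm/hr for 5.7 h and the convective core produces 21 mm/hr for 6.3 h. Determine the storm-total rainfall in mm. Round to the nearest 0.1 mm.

total ≈ 223.5 mm

Total = Σ Rᵢ Δtᵢ = 16 × 5.7 + 21 × 6.3
      = 91.2 + 132.3 = 223.5 mm.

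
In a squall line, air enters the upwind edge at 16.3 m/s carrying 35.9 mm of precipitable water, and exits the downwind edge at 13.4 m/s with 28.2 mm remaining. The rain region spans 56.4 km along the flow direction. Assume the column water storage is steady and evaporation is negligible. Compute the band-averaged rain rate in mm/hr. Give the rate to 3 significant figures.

Column moisture flux per unit crosswind length is F = V × PW.
Inflow: F_in = 16.3 × 35.9 = 585.17 mm·m/s
Outflow: F_out = 13.4 × 28.2 = 377.88 mm·m/s
Steady-state rate R = (F_in − F_out)/L = (585.17 − 377.88) / 56400 m = 3.675e-03 mm/s.
R = 3.675e-03 × 3600 = 13.2 mm/hr.

R ≈ 13.2 mm/hr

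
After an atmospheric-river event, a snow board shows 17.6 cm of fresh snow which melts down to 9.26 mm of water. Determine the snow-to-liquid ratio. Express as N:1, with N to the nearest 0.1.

ratio ≈ 19.0

Ratio = snow depth / SWE = 176 mm / 9.26 mm = 19.0, i.e. 19.0:1.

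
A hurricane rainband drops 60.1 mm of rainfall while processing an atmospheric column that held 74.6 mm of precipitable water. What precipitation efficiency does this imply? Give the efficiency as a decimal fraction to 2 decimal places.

ε ≈ 0.81

ε = rainfall / PW = 60.1 / 74.6 = 0.81.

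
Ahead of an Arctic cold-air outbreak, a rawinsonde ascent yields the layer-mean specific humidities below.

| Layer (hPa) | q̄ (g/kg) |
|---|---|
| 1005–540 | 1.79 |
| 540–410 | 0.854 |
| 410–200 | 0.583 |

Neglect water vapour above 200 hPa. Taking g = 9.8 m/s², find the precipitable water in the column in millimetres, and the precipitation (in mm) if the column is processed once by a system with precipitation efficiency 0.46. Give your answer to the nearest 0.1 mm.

PW ≈ 10.9 mm; precipitation ≈ 5.0 mm

Precipitable water is the column-integrated vapour mass per unit area: PW = (1/g) Σ q̄ Δp, with q in kg/kg and Δp in Pa (1 kg/m² of water = 1 mm).
Layer 1005–540 hPa: Δp = 465 hPa = 46500 Pa, q̄ = 0.00179 kg/kg → 0.00179 × 46500 / 9.8 = 8.49 mm
Layer 540–410 hPa: Δp = 130 hPa = 13000 Pa, q̄ = 0.000854 kg/kg → 0.000854 × 13000 / 9.8 = 1.13 mm
Layer 410–200 hPa: Δp = 210 hPa = 21000 Pa, q̄ = 0.000583 kg/kg → 0.000583 × 21000 / 9.8 = 1.25 mm
PW = 8.49 + 1.13 + 1.25 = 10.87 ≈ 10.9 mm.
Precipitation = ε × PW = 0.46 × 10.9 = 5.0 mm.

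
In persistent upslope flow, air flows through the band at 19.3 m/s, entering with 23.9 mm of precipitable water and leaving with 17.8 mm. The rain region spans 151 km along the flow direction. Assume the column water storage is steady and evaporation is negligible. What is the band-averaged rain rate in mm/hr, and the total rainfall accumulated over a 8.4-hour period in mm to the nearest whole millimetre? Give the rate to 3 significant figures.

R ≈ 2.81 mm/hr; total ≈ 24 mm

Column moisture flux per unit crosswind length is F = V × PW.
Inflow: F_in = 19.3 × 23.9 = 461.27 mm·m/s
Outflow: F_out = 19.3 × 17.8 = 343.54 mm·m/s
Steady-state rate R = (F_in − F_out)/L = (461.27 − 343.54) / 151000 m = 7.797e-04 mm/s.
R = 7.797e-04 × 3600 = 2.81 mm/hr.
Over 8.4 h: total = 2.81 × 8.4 = 23.604 ≈ 24 mm.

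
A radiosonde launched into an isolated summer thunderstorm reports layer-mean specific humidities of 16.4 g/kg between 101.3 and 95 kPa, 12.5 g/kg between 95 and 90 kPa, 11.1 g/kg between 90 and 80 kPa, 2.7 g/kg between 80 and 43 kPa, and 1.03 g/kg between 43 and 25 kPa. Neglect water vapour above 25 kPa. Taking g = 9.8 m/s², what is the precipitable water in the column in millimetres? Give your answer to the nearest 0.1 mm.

PW ≈ 40.3 mm

Precipitable water is the column-integrated vapour mass per unit area: PW = (1/g) Σ q̄ Δp, with q in kg/kg and Δp in Pa (1 kg/m² of water = 1 mm).
Layer 101.3–95 kPa: Δp = 63 hPa = 6300 Pa, q̄ = 0.0164 kg/kg → 0.0164 × 6300 / 9.8 = 10.54 mm
Layer 95–90 kPa: Δp = 50 hPa = 5000 Pa, q̄ = 0.0125 kg/kg → 0.0125 × 5000 / 9.8 = 6.38 mm
Layer 90–80 kPa: Δp = 100 hPa = 10000 Pa, q̄ = 0.0111 kg/kg → 0.0111 × 10000 / 9.8 = 11.33 mm
Layer 80–43 kPa: Δp = 370 hPa = 37000 Pa, q̄ = 0.0027 kg/kg → 0.0027 × 37000 / 9.8 = 10.19 mm
Layer 43–25 kPa: Δp = 180 hPa = 18000 Pa, q̄ = 0.00103 kg/kg → 0.00103 × 18000 / 9.8 = 1.89 mm
PW = 10.54 + 6.38 + 11.33 + 10.19 + 1.89 = 40.33 ≈ 40.3 mm.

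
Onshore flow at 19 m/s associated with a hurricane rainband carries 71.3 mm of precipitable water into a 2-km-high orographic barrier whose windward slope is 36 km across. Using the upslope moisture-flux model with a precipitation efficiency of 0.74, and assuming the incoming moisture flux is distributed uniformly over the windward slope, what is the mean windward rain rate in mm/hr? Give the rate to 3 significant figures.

R ≈ 100 mm/hr

Incoming column moisture flux per unit ridge length: F = V × PW = 19 × 71.3 = 1354.7 mm·m/s.
Spread over the 36 km slope with efficiency ε = 0.74: R = ε·F/W = 0.74 × 1354.7 / 36000 m = 2.785e-02 mm/s.
R = 2.785e-02 × 3600 = 100 mm/hr.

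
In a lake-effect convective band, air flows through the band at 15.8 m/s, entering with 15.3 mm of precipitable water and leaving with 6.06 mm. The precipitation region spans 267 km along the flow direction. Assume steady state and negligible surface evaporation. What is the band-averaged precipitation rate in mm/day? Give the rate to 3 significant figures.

Column moisture flux per unit crosswind length is F = V × PW.
Inflow: F_in = 15.8 × 15.3 = 241.74 mm·m/s
Outflow: F_out = 15.8 × 6.06 = 95.748 mm·m/s
Steady-state rate R = (F_in − F_out)/L = (241.74 − 95.748) / 267000 m = 5.468e-04 mm/s.
R = 5.468e-04 × 3600 × 24 = 47.2 mm/day.

R ≈ 47.2 mm/day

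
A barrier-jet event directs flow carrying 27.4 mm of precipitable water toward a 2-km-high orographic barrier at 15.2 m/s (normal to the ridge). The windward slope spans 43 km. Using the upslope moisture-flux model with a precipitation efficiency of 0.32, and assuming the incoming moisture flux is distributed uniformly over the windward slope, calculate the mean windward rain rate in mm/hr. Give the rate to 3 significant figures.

R ≈ 11.2 mm/hr

Incoming column moisture flux per unit ridge length: F = V × PW = 15.2 × 27.4 = 416.48 mm·m/s.
Spread over the 43 km slope with efficiency ε = 0.32: R = ε·F/W = 0.32 × 416.48 / 43000 m = 3.099e-03 mm/s.
R = 3.099e-03 × 3600 = 11.2 mm/hr.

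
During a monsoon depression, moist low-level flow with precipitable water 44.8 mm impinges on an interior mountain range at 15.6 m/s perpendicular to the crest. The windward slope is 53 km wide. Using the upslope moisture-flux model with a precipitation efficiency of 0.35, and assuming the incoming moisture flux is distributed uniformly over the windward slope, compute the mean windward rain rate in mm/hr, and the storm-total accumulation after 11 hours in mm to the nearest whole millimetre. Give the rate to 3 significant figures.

Incoming column moisture flux per unit ridge length: F = V × PW = 15.6 × 44.8 = 698.88 mm·m/s.
Spread over the 53 km slope with efficiency ε = 0.35: R = ε·F/W = 0.35 × 698.88 / 53000 m = 4.615e-03 mm/s.
R = 4.615e-03 × 3600 = 16.6 mm/hr.
Over 11 h: total = 16.6 × 11 = 182.6 ≈ 183 mm.

R ≈ 16.6 mm/hr; total ≈ 183 mm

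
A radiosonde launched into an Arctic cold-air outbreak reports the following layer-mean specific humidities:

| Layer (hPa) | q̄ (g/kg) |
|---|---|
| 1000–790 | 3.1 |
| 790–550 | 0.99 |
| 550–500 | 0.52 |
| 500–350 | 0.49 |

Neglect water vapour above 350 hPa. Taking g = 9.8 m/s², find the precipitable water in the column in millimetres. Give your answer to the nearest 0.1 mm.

Precipitable water is the column-integrated vapour mass per unit area: PW = (1/g) Σ q̄ Δp, with q in kg/kg and Δp in Pa (1 kg/m² of water = 1 mm).
Layer 1000–790 hPa: Δp = 210 hPa = 21000 Pa, q̄ = 0.0031 kg/kg → 0.0031 × 21000 / 9.8 = 6.64 mm
Layer 790–550 hPa: Δp = 240 hPa = 24000 Pa, q̄ = 0.00099 kg/kg → 0.00099 × 24000 / 9.8 = 2.42 mm
Layer 550–500 hPa: Δp = 50 hPa = 5000 Pa, q̄ = 0.00052 kg/kg → 0.00052 × 5000 / 9.8 = 0.27 mm
Layer 500–350 hPa: Δp = 150 hPa = 15000 Pa, q̄ = 0.00049 kg/kg → 0.00049 × 15000 / 9.8 = 0.75 mm
PW = 6.64 + 2.42 + 0.27 + 0.75 = 10.08 ≈ 10.1 mm.

PW ≈ 10.1 mm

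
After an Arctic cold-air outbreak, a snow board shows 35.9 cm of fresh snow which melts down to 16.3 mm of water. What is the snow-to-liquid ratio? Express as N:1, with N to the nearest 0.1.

ratio ≈ 22.0

Ratio = snow depth / SWE = 359 mm / 16.3 mm = 22.0, i.e. 22.0:1.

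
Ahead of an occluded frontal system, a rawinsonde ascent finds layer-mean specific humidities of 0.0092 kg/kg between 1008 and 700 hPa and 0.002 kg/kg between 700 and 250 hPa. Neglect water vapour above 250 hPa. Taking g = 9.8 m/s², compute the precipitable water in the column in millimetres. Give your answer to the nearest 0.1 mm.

PW ≈ 38.1 mm

Precipitable water is the column-integrated vapour mass per unit area: PW = (1/g) Σ q̄ Δp, with q in kg/kg and Δp in Pa (1 kg/m² of water = 1 mm).
Layer 1008–700 hPa: Δp = 308 hPa = 30800 Pa, q̄ = 0.0092 kg/kg → 0.0092 × 30800 / 9.8 = 28.91 mm
Layer 700–250 hPa: Δp = 450 hPa = 45000 Pa, q̄ = 0.002 kg/kg → 0.002 × 45000 / 9.8 = 9.18 mm
PW = 28.91 + 9.18 = 38.09 ≈ 38.1 mm.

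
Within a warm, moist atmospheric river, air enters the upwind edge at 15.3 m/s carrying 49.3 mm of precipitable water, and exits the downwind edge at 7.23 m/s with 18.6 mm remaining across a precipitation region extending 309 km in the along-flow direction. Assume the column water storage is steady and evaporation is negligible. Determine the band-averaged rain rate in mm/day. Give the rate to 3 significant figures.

Column moisture flux per unit crosswind length is F = V × PW.
Inflow: F_in = 15.3 × 49.3 = 754.29 mm·m/s
Outflow: F_out = 7.23 × 18.6 = 134.478 mm·m/s
Steady-state rate R = (F_in − F_out)/L = (754.29 − 134.478) / 309000 m = 2.006e-03 mm/s.
R = 2.006e-03 × 3600 × 24 = 173 mm/day.

R ≈ 173 mm/day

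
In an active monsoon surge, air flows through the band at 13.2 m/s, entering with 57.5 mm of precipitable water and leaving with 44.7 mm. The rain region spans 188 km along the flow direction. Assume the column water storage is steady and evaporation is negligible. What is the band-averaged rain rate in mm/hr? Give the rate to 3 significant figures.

R ≈ 3.24 mm/hr

Column moisture flux per unit crosswind length is F = V × PW.
Inflow: F_in = 13.2 × 57.5 = 759 mm·m/s
Outflow: F_out = 13.2 × 44.7 = 590.04 mm·m/s
Steady-state rate R = (F_in − F_out)/L = (759 − 590.04) / 188000 m = 8.987e-04 mm/s.
R = 8.987e-04 × 3600 = 3.24 mm/hr.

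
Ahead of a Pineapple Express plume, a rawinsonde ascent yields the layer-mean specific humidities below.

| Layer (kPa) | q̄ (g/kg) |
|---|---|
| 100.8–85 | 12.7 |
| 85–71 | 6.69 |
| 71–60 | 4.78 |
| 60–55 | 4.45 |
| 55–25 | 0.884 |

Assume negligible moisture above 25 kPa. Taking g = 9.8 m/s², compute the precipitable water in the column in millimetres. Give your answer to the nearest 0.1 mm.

PW ≈ 40.4 mm

Precipitable water is the column-integrated vapour mass per unit area: PW = (1/g) Σ q̄ Δp, with q in kg/kg and Δp in Pa (1 kg/m² of water = 1 mm).
Layer 100.8–85 kPa: Δp = 158 hPa = 15800 Pa, q̄ = 0.0127 kg/kg → 0.0127 × 15800 / 9.8 = 20.48 mm
Layer 85–71 kPa: Δp = 140 hPa = 14000 Pa, q̄ = 0.00669 kg/kg → 0.00669 × 14000 / 9.8 = 9.56 mm
Layer 71–60 kPa: Δp = 110 hPa = 11000 Pa, q̄ = 0.00478 kg/kg → 0.00478 × 11000 / 9.8 = 5.37 mm
Layer 60–55 kPa: Δp = 50 hPa = 5000 Pa, q̄ = 0.00445 kg/kg → 0.00445 × 5000 / 9.8 = 2.27 mm
Layer 55–25 kPa: Δp = 300 hPa = 30000 Pa, q̄ = 0.000884 kg/kg → 0.000884 × 30000 / 9.8 = 2.71 mm
PW = 20.48 + 9.56 + 5.37 + 2.27 + 2.71 = 40.39 ≈ 40.4 mm.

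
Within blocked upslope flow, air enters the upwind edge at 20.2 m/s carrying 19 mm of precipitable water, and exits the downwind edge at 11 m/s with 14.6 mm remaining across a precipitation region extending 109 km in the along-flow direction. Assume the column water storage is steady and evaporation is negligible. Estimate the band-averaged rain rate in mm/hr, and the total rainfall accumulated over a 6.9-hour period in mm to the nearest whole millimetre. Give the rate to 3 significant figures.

Column moisture flux per unit crosswind length is F = V × PW.
Inflow: F_in = 20.2 × 19 = 383.8 mm·m/s
Outflow: F_out = 11 × 14.6 = 160.6 mm·m/s
Steady-state rate R = (F_in − F_out)/L = (383.8 − 160.6) / 109000 m = 2.048e-03 mm/s.
R = 2.048e-03 × 3600 = 7.37 mm/hr.
Over 6.9 h: total = 7.37 × 6.9 = 50.853 ≈ 51 mm.

R ≈ 7.37 mm/hr; total ≈ 51 mm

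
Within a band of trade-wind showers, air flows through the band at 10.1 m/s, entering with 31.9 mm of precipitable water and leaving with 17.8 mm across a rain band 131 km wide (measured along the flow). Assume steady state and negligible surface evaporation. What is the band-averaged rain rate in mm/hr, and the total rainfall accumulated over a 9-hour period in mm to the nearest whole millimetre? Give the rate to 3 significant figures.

R ≈ 3.91 mm/hr; total ≈ 35 mm

Column moisture flux per unit crosswind length is F = V × PW.
Inflow: F_in = 10.1 × 31.9 = 322.19 mm·m/s
Outflow: F_out = 10.1 × 17.8 = 179.78 mm·m/s
Steady-state rate R = (F_in − F_out)/L = (322.19 − 179.78) / 131000 m = 1.087e-03 mm/s.
R = 1.087e-03 × 3600 = 3.91 mm/hr.
Over 9 h: total = 3.91 × 9 = 35.19 ≈ 35 mm.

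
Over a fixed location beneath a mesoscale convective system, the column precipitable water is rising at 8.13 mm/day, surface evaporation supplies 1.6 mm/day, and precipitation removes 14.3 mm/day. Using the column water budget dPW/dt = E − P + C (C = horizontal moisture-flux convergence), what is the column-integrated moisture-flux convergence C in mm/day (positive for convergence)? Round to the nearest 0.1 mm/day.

dPW/dt = +8.13 mm/day.
C = dPW/dt − E + P = (+8.13) − 1.6 + 14.3 = 20.8 mm/day.

C ≈ 20.8 mm/day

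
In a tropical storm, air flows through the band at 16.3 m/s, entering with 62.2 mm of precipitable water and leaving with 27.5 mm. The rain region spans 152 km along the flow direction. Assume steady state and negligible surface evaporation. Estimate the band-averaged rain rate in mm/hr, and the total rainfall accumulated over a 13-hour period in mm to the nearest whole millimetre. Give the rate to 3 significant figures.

R ≈ 13.4 mm/hr; total ≈ 174 mm

Column moisture flux per unit crosswind length is F = V × PW.
Inflow: F_in = 16.3 × 62.2 = 1013.86 mm·m/s
Outflow: F_out = 16.3 × 27.5 = 448.25 mm·m/s
Steady-state rate R = (F_in − F_out)/L = (1013.86 − 448.25) / 152000 m = 3.721e-03 mm/s.
R = 3.721e-03 × 3600 = 13.4 mm/hr.
Over 13 h: total = 13.4 × 13 = 174.2 ≈ 174 mm.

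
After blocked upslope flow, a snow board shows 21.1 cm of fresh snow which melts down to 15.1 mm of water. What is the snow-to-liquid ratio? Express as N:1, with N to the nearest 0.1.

Ratio = snow depth / SWE = 211 mm / 15.1 mm = 14.0, i.e. 14.0:1.

ratio ≈ 14.0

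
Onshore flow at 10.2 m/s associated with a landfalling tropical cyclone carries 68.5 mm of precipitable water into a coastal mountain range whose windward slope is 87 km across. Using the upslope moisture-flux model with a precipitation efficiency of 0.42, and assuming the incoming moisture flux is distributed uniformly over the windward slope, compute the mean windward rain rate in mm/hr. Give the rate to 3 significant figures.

Incoming column moisture flux per unit ridge length: F = V × PW = 10.2 × 68.5 = 698.7 mm·m/s.
Spread over the 87 km slope with efficiency ε = 0.42: R = ε·F/W = 0.42 × 698.7 / 87000 m = 3.373e-03 mm/s.
R = 3.373e-03 × 3600 = 12.1 mm/hr.

R ≈ 12.1 mm/hr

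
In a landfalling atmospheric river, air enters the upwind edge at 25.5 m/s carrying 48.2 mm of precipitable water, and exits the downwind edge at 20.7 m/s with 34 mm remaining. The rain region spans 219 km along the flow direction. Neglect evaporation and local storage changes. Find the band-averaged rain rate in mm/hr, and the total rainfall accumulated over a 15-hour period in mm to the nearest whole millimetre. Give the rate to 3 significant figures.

R ≈ 8.64 mm/hr; total ≈ 130 mm

Column moisture flux per unit crosswind length is F = V × PW.
Inflow: F_in = 25.5 × 48.2 = 1229.1 mm·m/s
Outflow: F_out = 20.7 × 34 = 703.8 mm·m/s
Steady-state rate R = (F_in − F_out)/L = (1229.1 − 703.8) / 219000 m = 2.399e-03 mm/s.
R = 2.399e-03 × 3600 = 8.64 mm/hr.
Over 15 h: total = 8.64 × 15 = 129.6 ≈ 130 mm.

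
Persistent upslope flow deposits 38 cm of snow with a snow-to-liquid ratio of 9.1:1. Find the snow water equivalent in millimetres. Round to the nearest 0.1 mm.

SWE ≈ 41.8 mm

SWE = snow depth / ratio = 38 cm / 9.1 = 4.176 cm = 41.8 mm.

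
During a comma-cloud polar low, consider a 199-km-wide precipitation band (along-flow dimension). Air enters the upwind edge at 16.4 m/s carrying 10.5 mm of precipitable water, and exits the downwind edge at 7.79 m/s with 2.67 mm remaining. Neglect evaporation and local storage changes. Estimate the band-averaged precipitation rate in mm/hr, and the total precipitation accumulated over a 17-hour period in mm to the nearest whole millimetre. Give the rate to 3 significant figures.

R ≈ 2.74 mm/hr; total ≈ 47 mm

Column moisture flux per unit crosswind length is F = V × PW.
Inflow: F_in = 16.4 × 10.5 = 172.2 mm·m/s
Outflow: F_out = 7.79 × 2.67 = 20.7993 mm·m/s
Steady-state rate R = (F_in − F_out)/L = (172.2 − 20.7993) / 199000 m = 7.608e-04 mm/s.
R = 7.608e-04 × 3600 = 2.74 mm/hr.
Over 17 h: total = 2.74 × 17 = 46.58 ≈ 47 mm.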